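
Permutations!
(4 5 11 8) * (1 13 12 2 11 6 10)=(1 13 12 2 11 8 4 5 6 10)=[0, 13, 11, 3, 5, 6, 10, 7, 4, 9, 1, 8, 2, 12]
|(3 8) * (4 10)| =|(3 8)(4 10)| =2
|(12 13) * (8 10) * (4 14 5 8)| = |(4 14 5 8 10)(12 13)| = 10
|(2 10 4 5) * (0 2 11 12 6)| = |(0 2 10 4 5 11 12 6)| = 8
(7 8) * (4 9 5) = (4 9 5)(7 8) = [0, 1, 2, 3, 9, 4, 6, 8, 7, 5]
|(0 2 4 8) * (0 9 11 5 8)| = |(0 2 4)(5 8 9 11)| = 12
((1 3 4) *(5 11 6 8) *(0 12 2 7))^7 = ((0 12 2 7)(1 3 4)(5 11 6 8))^7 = (0 7 2 12)(1 3 4)(5 8 6 11)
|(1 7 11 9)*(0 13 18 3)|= 4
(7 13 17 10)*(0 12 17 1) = (0 12 17 10 7 13 1) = [12, 0, 2, 3, 4, 5, 6, 13, 8, 9, 7, 11, 17, 1, 14, 15, 16, 10]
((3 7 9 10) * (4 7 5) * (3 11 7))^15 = (7 11 10 9)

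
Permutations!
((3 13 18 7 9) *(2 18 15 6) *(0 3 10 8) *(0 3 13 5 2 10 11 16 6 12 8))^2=((0 13 15 12 8 3 5 2 18 7 9 11 16 6 10))^2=(0 15 8 5 18 9 16 10 13 12 3 2 7 11 6)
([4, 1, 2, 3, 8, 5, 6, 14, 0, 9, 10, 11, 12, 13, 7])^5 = (0 8 4)(7 14)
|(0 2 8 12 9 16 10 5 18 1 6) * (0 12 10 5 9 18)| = 28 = |(0 2 8 10 9 16 5)(1 6 12 18)|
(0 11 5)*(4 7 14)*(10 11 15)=(0 15 10 11 5)(4 7 14)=[15, 1, 2, 3, 7, 0, 6, 14, 8, 9, 11, 5, 12, 13, 4, 10]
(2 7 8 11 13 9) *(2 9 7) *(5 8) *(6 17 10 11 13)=[0, 1, 2, 3, 4, 8, 17, 5, 13, 9, 11, 6, 12, 7, 14, 15, 16, 10]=(5 8 13 7)(6 17 10 11)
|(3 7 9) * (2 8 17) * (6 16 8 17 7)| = |(2 17)(3 6 16 8 7 9)| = 6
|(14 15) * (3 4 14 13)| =|(3 4 14 15 13)| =5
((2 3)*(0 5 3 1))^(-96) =(0 1 2 3 5)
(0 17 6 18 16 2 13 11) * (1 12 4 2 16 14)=(0 17 6 18 14 1 12 4 2 13 11)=[17, 12, 13, 3, 2, 5, 18, 7, 8, 9, 10, 0, 4, 11, 1, 15, 16, 6, 14]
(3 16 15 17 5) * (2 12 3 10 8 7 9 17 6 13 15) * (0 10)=(0 10 8 7 9 17 5)(2 12 3 16)(6 13 15)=[10, 1, 12, 16, 4, 0, 13, 9, 7, 17, 8, 11, 3, 15, 14, 6, 2, 5]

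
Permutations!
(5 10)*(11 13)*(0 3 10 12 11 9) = (0 3 10 5 12 11 13 9) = [3, 1, 2, 10, 4, 12, 6, 7, 8, 0, 5, 13, 11, 9]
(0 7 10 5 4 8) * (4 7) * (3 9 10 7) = [4, 1, 2, 9, 8, 3, 6, 7, 0, 10, 5] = (0 4 8)(3 9 10 5)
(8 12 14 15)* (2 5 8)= (2 5 8 12 14 15)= [0, 1, 5, 3, 4, 8, 6, 7, 12, 9, 10, 11, 14, 13, 15, 2]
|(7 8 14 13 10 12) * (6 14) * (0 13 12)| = 15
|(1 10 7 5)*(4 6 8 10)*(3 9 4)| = |(1 3 9 4 6 8 10 7 5)| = 9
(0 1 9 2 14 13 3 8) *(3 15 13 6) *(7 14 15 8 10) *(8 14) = [1, 9, 15, 10, 4, 5, 3, 8, 0, 2, 7, 11, 12, 14, 6, 13] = (0 1 9 2 15 13 14 6 3 10 7 8)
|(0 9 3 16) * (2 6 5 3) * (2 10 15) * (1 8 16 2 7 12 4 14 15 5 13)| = 55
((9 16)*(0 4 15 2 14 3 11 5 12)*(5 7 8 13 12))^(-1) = (0 12 13 8 7 11 3 14 2 15 4)(9 16) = ((0 4 15 2 14 3 11 7 8 13 12)(9 16))^(-1)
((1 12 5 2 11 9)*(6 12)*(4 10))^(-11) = (1 5 9 12 11 6 2)(4 10)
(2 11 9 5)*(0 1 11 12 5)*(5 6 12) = (0 1 11 9)(2 5)(6 12) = [1, 11, 5, 3, 4, 2, 12, 7, 8, 0, 10, 9, 6]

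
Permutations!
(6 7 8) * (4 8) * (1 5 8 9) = (1 5 8 6 7 4 9) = [0, 5, 2, 3, 9, 8, 7, 4, 6, 1]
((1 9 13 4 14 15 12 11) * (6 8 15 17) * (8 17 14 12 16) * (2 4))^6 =((1 9 13 2 4 12 11)(6 17)(8 15 16))^6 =(17)(1 11 12 4 2 13 9)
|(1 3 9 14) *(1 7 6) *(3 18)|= |(1 18 3 9 14 7 6)|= 7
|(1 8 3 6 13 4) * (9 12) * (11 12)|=6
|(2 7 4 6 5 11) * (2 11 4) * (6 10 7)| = 6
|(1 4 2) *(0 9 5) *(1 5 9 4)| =4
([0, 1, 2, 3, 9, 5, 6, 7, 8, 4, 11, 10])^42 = (11)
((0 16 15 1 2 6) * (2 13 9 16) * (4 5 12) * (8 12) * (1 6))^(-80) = ((0 2 1 13 9 16 15 6)(4 5 8 12))^(-80) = (16)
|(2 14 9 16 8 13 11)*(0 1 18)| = |(0 1 18)(2 14 9 16 8 13 11)| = 21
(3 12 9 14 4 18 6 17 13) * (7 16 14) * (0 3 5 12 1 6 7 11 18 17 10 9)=(0 3 1 6 10 9 11 18 7 16 14 4 17 13 5 12)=[3, 6, 2, 1, 17, 12, 10, 16, 8, 11, 9, 18, 0, 5, 4, 15, 14, 13, 7]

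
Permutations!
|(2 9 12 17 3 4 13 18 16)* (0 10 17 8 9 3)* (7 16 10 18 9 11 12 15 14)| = 36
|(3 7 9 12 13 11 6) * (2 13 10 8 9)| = 12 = |(2 13 11 6 3 7)(8 9 12 10)|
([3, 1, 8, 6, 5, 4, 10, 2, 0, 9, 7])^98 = [0, 1, 2, 3, 4, 5, 6, 7, 8, 9, 10]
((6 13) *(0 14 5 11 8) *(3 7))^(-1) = ((0 14 5 11 8)(3 7)(6 13))^(-1) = (0 8 11 5 14)(3 7)(6 13)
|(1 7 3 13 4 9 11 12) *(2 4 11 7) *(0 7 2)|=|(0 7 3 13 11 12 1)(2 4 9)|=21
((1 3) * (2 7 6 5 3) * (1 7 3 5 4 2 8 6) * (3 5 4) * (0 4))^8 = ((0 4 2 5)(1 8 6 3 7))^8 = (1 3 8 7 6)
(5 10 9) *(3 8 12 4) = [0, 1, 2, 8, 3, 10, 6, 7, 12, 5, 9, 11, 4] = (3 8 12 4)(5 10 9)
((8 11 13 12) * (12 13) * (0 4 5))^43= (13)(0 4 5)(8 11 12)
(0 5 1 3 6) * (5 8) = (0 8 5 1 3 6) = [8, 3, 2, 6, 4, 1, 0, 7, 5]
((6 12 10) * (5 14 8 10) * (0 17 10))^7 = (0 8 14 5 12 6 10 17)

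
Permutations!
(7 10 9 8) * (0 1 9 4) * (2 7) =[1, 9, 7, 3, 0, 5, 6, 10, 2, 8, 4] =(0 1 9 8 2 7 10 4)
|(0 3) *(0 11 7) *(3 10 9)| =6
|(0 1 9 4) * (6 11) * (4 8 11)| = 7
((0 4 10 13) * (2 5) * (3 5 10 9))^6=((0 4 9 3 5 2 10 13))^6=(0 10 5 9)(2 3 4 13)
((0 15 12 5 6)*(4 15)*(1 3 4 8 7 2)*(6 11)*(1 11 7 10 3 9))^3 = (0 3 12 2)(1 9)(4 5 11 8)(6 10 15 7)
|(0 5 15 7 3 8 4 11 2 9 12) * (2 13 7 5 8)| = 10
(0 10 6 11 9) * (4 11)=[10, 1, 2, 3, 11, 5, 4, 7, 8, 0, 6, 9]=(0 10 6 4 11 9)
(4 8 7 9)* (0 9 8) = (0 9 4)(7 8) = [9, 1, 2, 3, 0, 5, 6, 8, 7, 4]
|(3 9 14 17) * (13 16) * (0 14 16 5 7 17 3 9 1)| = 12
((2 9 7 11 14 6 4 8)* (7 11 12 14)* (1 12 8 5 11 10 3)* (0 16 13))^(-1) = (0 13 16)(1 3 10 9 2 8 7 11 5 4 6 14 12)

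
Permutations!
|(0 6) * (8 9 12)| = 6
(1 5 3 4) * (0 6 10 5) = (0 6 10 5 3 4 1) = [6, 0, 2, 4, 1, 3, 10, 7, 8, 9, 5]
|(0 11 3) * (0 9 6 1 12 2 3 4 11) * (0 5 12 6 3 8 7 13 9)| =|(0 5 12 2 8 7 13 9 3)(1 6)(4 11)| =18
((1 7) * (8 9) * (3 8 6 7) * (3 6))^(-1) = ((1 6 7)(3 8 9))^(-1) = (1 7 6)(3 9 8)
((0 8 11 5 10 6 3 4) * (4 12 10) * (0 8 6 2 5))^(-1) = ((0 6 3 12 10 2 5 4 8 11))^(-1) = (0 11 8 4 5 2 10 12 3 6)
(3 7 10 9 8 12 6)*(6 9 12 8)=(3 7 10 12 9 6)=[0, 1, 2, 7, 4, 5, 3, 10, 8, 6, 12, 11, 9]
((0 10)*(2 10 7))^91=((0 7 2 10))^91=(0 10 2 7)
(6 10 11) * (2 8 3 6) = (2 8 3 6 10 11) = [0, 1, 8, 6, 4, 5, 10, 7, 3, 9, 11, 2]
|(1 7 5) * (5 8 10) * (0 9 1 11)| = |(0 9 1 7 8 10 5 11)| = 8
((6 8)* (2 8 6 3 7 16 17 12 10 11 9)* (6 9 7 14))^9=(2 14)(3 9)(6 8)(7 12)(10 16)(11 17)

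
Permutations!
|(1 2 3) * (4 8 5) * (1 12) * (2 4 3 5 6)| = 8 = |(1 4 8 6 2 5 3 12)|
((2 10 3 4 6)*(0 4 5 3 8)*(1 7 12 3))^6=((0 4 6 2 10 8)(1 7 12 3 5))^6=(1 7 12 3 5)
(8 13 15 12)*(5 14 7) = (5 14 7)(8 13 15 12) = [0, 1, 2, 3, 4, 14, 6, 5, 13, 9, 10, 11, 8, 15, 7, 12]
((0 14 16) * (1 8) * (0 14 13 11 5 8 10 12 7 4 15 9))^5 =((0 13 11 5 8 1 10 12 7 4 15 9)(14 16))^5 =(0 1 15 5 7 13 10 9 8 4 11 12)(14 16)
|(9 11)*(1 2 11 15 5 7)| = 7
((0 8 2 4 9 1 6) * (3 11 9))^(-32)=((0 8 2 4 3 11 9 1 6))^(-32)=(0 3 6 4 1 2 9 8 11)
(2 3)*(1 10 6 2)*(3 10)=(1 3)(2 10 6)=[0, 3, 10, 1, 4, 5, 2, 7, 8, 9, 6]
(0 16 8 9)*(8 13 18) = (0 16 13 18 8 9) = [16, 1, 2, 3, 4, 5, 6, 7, 9, 0, 10, 11, 12, 18, 14, 15, 13, 17, 8]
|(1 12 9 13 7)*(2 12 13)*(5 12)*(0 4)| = |(0 4)(1 13 7)(2 5 12 9)| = 12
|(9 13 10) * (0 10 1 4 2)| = 7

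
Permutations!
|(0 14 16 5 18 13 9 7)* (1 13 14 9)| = |(0 9 7)(1 13)(5 18 14 16)| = 12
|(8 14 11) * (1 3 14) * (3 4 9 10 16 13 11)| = 8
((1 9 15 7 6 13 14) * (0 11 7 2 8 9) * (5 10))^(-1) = ((0 11 7 6 13 14 1)(2 8 9 15)(5 10))^(-1) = (0 1 14 13 6 7 11)(2 15 9 8)(5 10)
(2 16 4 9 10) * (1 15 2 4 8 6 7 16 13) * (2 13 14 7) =[0, 15, 14, 3, 9, 5, 2, 16, 6, 10, 4, 11, 12, 1, 7, 13, 8] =(1 15 13)(2 14 7 16 8 6)(4 9 10)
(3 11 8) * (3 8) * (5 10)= (3 11)(5 10)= [0, 1, 2, 11, 4, 10, 6, 7, 8, 9, 5, 3]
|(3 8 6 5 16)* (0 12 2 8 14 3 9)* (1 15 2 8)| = 42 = |(0 12 8 6 5 16 9)(1 15 2)(3 14)|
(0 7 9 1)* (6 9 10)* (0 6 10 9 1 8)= [7, 6, 2, 3, 4, 5, 1, 9, 0, 8, 10]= (10)(0 7 9 8)(1 6)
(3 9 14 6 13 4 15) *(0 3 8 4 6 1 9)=(0 3)(1 9 14)(4 15 8)(6 13)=[3, 9, 2, 0, 15, 5, 13, 7, 4, 14, 10, 11, 12, 6, 1, 8]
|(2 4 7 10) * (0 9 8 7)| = 7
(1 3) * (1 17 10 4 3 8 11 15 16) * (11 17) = [0, 8, 2, 11, 3, 5, 6, 7, 17, 9, 4, 15, 12, 13, 14, 16, 1, 10] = (1 8 17 10 4 3 11 15 16)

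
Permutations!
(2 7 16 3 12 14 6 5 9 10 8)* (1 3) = [0, 3, 7, 12, 4, 9, 5, 16, 2, 10, 8, 11, 14, 13, 6, 15, 1] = (1 3 12 14 6 5 9 10 8 2 7 16)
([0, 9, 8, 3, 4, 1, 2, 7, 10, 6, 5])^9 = (1 6 8 5 9 2 10)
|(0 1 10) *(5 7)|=6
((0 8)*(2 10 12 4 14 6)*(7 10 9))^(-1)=(0 8)(2 6 14 4 12 10 7 9)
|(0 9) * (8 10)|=|(0 9)(8 10)|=2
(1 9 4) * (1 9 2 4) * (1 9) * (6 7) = (9)(1 2 4)(6 7) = [0, 2, 4, 3, 1, 5, 7, 6, 8, 9]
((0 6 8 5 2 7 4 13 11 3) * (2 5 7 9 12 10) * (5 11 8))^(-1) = (0 3 11 5 6)(2 10 12 9)(4 7 8 13)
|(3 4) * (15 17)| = 2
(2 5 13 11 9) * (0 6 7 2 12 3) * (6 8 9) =(0 8 9 12 3)(2 5 13 11 6 7) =[8, 1, 5, 0, 4, 13, 7, 2, 9, 12, 10, 6, 3, 11]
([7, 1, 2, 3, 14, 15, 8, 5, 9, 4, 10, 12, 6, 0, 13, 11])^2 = (0 5 11 6 9 14)(4 13 7 15 12 8)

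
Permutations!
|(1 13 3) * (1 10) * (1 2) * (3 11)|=|(1 13 11 3 10 2)|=6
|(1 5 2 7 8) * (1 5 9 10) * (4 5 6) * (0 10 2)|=|(0 10 1 9 2 7 8 6 4 5)|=10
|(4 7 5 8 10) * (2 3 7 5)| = |(2 3 7)(4 5 8 10)| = 12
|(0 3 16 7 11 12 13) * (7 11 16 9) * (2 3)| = |(0 2 3 9 7 16 11 12 13)| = 9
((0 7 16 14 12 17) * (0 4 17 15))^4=((0 7 16 14 12 15)(4 17))^4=(17)(0 12 16)(7 15 14)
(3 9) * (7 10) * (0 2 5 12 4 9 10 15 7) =(0 2 5 12 4 9 3 10)(7 15) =[2, 1, 5, 10, 9, 12, 6, 15, 8, 3, 0, 11, 4, 13, 14, 7]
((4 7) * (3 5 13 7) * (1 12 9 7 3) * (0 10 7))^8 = ((0 10 7 4 1 12 9)(3 5 13))^8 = (0 10 7 4 1 12 9)(3 13 5)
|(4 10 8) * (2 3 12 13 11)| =|(2 3 12 13 11)(4 10 8)| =15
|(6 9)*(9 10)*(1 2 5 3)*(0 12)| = 12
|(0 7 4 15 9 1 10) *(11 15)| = |(0 7 4 11 15 9 1 10)| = 8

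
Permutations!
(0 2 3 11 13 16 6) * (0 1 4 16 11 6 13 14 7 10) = (0 2 3 6 1 4 16 13 11 14 7 10) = [2, 4, 3, 6, 16, 5, 1, 10, 8, 9, 0, 14, 12, 11, 7, 15, 13]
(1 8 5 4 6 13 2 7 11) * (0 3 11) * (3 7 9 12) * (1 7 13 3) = [13, 8, 9, 11, 6, 4, 3, 0, 5, 12, 10, 7, 1, 2] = (0 13 2 9 12 1 8 5 4 6 3 11 7)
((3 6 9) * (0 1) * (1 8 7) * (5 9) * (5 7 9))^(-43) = ((0 8 9 3 6 7 1))^(-43) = (0 1 7 6 3 9 8)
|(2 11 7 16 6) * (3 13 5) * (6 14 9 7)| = |(2 11 6)(3 13 5)(7 16 14 9)| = 12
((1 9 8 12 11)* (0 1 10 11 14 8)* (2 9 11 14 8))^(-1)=((0 1 11 10 14 2 9)(8 12))^(-1)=(0 9 2 14 10 11 1)(8 12)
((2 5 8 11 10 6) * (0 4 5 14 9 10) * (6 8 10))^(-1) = ((0 4 5 10 8 11)(2 14 9 6))^(-1) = (0 11 8 10 5 4)(2 6 9 14)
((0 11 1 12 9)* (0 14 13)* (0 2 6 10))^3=(0 12 13 10 1 14 6 11 9 2)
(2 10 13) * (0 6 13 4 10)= [6, 1, 0, 3, 10, 5, 13, 7, 8, 9, 4, 11, 12, 2]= (0 6 13 2)(4 10)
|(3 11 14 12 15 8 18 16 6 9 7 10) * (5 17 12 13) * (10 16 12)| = |(3 11 14 13 5 17 10)(6 9 7 16)(8 18 12 15)| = 28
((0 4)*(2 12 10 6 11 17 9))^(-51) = (0 4)(2 17 6 12 9 11 10)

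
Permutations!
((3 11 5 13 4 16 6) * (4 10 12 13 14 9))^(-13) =(3 14 16 11 9 6 5 4)(10 13 12)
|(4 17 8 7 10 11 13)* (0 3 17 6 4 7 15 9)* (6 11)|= 6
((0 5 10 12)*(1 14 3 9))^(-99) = (0 5 10 12)(1 14 3 9)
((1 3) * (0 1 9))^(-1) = (0 9 3 1) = ((0 1 3 9))^(-1)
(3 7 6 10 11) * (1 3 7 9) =(1 3 9)(6 10 11 7) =[0, 3, 2, 9, 4, 5, 10, 6, 8, 1, 11, 7]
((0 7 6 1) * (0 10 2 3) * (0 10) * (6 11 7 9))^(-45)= ((0 9 6 1)(2 3 10)(7 11))^(-45)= (0 1 6 9)(7 11)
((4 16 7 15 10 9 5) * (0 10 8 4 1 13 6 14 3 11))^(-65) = ((0 10 9 5 1 13 6 14 3 11)(4 16 7 15 8))^(-65) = (16)(0 13)(1 11)(3 5)(6 10)(9 14)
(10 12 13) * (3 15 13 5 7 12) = [0, 1, 2, 15, 4, 7, 6, 12, 8, 9, 3, 11, 5, 10, 14, 13] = (3 15 13 10)(5 7 12)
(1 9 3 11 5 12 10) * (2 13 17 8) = (1 9 3 11 5 12 10)(2 13 17 8) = [0, 9, 13, 11, 4, 12, 6, 7, 2, 3, 1, 5, 10, 17, 14, 15, 16, 8]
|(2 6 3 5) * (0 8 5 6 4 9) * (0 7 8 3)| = 6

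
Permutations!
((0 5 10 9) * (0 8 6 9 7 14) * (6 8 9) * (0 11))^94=((0 5 10 7 14 11))^94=(0 14 10)(5 11 7)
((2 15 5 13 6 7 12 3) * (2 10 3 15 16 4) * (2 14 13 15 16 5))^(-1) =((2 5 15)(3 10)(4 14 13 6 7 12 16))^(-1) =(2 15 5)(3 10)(4 16 12 7 6 13 14)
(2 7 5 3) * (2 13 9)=(2 7 5 3 13 9)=[0, 1, 7, 13, 4, 3, 6, 5, 8, 2, 10, 11, 12, 9]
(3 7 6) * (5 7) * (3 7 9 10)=[0, 1, 2, 5, 4, 9, 7, 6, 8, 10, 3]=(3 5 9 10)(6 7)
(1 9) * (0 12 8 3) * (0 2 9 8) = [12, 8, 9, 2, 4, 5, 6, 7, 3, 1, 10, 11, 0] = (0 12)(1 8 3 2 9)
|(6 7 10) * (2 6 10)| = 3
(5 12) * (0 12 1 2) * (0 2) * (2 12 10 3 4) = (0 10 3 4 2 12 5 1) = [10, 0, 12, 4, 2, 1, 6, 7, 8, 9, 3, 11, 5]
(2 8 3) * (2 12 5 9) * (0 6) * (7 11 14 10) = (0 6)(2 8 3 12 5 9)(7 11 14 10) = [6, 1, 8, 12, 4, 9, 0, 11, 3, 2, 7, 14, 5, 13, 10]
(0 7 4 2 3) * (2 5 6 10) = (0 7 4 5 6 10 2 3) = [7, 1, 3, 0, 5, 6, 10, 4, 8, 9, 2]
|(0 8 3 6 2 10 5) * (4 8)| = 8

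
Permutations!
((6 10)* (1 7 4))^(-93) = ((1 7 4)(6 10))^(-93) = (6 10)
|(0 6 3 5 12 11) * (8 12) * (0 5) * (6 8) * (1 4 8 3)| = 14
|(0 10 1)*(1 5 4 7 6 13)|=|(0 10 5 4 7 6 13 1)|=8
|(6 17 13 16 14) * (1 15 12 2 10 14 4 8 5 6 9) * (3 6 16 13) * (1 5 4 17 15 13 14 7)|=|(1 13 14 9 5 16 17 3 6 15 12 2 10 7)(4 8)|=14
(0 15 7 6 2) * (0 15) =(2 15 7 6) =[0, 1, 15, 3, 4, 5, 2, 6, 8, 9, 10, 11, 12, 13, 14, 7]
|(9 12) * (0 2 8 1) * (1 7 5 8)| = |(0 2 1)(5 8 7)(9 12)| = 6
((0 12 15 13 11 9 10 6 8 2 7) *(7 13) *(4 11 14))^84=((0 12 15 7)(2 13 14 4 11 9 10 6 8))^84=(15)(2 4 10)(6 13 11)(8 14 9)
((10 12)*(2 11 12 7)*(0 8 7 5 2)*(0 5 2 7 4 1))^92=((0 8 4 1)(2 11 12 10)(5 7))^92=(12)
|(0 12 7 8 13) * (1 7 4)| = |(0 12 4 1 7 8 13)| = 7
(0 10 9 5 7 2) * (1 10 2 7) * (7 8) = (0 2)(1 10 9 5)(7 8) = [2, 10, 0, 3, 4, 1, 6, 8, 7, 5, 9]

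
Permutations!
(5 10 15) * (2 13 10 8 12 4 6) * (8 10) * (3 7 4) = (2 13 8 12 3 7 4 6)(5 10 15) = [0, 1, 13, 7, 6, 10, 2, 4, 12, 9, 15, 11, 3, 8, 14, 5]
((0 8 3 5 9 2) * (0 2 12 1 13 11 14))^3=(0 5 1 14 3 12 11 8 9 13)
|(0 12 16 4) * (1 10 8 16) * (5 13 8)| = 9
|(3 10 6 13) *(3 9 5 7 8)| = 8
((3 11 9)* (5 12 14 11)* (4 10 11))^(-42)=((3 5 12 14 4 10 11 9))^(-42)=(3 11 4 12)(5 9 10 14)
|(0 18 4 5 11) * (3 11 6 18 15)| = 4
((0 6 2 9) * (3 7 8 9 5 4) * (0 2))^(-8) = (2 9 8 7 3 4 5)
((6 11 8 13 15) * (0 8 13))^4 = (15)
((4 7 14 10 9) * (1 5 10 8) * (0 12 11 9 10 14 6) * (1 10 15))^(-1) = ((0 12 11 9 4 7 6)(1 5 14 8 10 15))^(-1) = (0 6 7 4 9 11 12)(1 15 10 8 14 5)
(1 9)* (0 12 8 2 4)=(0 12 8 2 4)(1 9)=[12, 9, 4, 3, 0, 5, 6, 7, 2, 1, 10, 11, 8]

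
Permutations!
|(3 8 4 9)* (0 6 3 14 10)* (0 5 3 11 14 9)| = |(0 6 11 14 10 5 3 8 4)| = 9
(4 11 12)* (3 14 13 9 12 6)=(3 14 13 9 12 4 11 6)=[0, 1, 2, 14, 11, 5, 3, 7, 8, 12, 10, 6, 4, 9, 13]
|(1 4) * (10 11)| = 2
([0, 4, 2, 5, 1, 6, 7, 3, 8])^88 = (8)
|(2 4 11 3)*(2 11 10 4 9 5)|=|(2 9 5)(3 11)(4 10)|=6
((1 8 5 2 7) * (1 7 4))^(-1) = (1 4 2 5 8)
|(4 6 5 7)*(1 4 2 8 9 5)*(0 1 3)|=5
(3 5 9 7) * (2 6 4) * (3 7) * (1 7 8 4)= (1 7 8 4 2 6)(3 5 9)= [0, 7, 6, 5, 2, 9, 1, 8, 4, 3]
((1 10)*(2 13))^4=(13)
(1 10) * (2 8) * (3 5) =[0, 10, 8, 5, 4, 3, 6, 7, 2, 9, 1] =(1 10)(2 8)(3 5)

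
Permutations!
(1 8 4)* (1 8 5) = [0, 5, 2, 3, 8, 1, 6, 7, 4] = (1 5)(4 8)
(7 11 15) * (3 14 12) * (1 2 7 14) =[0, 2, 7, 1, 4, 5, 6, 11, 8, 9, 10, 15, 3, 13, 12, 14] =(1 2 7 11 15 14 12 3)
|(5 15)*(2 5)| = 3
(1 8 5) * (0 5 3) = (0 5 1 8 3) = [5, 8, 2, 0, 4, 1, 6, 7, 3]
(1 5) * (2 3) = (1 5)(2 3) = [0, 5, 3, 2, 4, 1]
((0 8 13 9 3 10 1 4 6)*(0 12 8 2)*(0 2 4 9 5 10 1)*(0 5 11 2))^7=(0 2 11 13 8 12 6 4)(1 9 3)(5 10)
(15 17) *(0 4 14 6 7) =(0 4 14 6 7)(15 17) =[4, 1, 2, 3, 14, 5, 7, 0, 8, 9, 10, 11, 12, 13, 6, 17, 16, 15]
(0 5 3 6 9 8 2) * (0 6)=(0 5 3)(2 6 9 8)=[5, 1, 6, 0, 4, 3, 9, 7, 2, 8]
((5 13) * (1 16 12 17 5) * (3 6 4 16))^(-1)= ((1 3 6 4 16 12 17 5 13))^(-1)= (1 13 5 17 12 16 4 6 3)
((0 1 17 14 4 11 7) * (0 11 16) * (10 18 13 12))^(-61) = ((0 1 17 14 4 16)(7 11)(10 18 13 12))^(-61) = (0 16 4 14 17 1)(7 11)(10 12 13 18)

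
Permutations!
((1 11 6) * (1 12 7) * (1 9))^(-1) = ((1 11 6 12 7 9))^(-1) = (1 9 7 12 6 11)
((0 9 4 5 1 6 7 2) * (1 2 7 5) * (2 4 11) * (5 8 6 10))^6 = ((0 9 11 2)(1 10 5 4)(6 8))^6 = (0 11)(1 5)(2 9)(4 10)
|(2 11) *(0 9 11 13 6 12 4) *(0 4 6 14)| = 6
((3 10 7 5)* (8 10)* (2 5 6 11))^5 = (2 7 3 11 10 5 6 8)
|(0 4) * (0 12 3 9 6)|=|(0 4 12 3 9 6)|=6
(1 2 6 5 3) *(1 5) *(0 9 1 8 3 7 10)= [9, 2, 6, 5, 4, 7, 8, 10, 3, 1, 0]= (0 9 1 2 6 8 3 5 7 10)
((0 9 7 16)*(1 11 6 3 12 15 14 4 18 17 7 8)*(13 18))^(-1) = ((0 9 8 1 11 6 3 12 15 14 4 13 18 17 7 16))^(-1) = (0 16 7 17 18 13 4 14 15 12 3 6 11 1 8 9)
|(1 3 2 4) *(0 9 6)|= |(0 9 6)(1 3 2 4)|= 12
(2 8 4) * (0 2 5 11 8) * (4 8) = (0 2)(4 5 11) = [2, 1, 0, 3, 5, 11, 6, 7, 8, 9, 10, 4]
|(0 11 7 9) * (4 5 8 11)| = 7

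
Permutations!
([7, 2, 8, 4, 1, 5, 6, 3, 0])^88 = [1, 7, 3, 8, 0, 5, 6, 2, 4]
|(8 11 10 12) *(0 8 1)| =|(0 8 11 10 12 1)| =6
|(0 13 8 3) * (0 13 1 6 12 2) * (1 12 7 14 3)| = |(0 12 2)(1 6 7 14 3 13 8)| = 21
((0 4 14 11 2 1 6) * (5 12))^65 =((0 4 14 11 2 1 6)(5 12))^65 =(0 14 2 6 4 11 1)(5 12)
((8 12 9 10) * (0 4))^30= (8 9)(10 12)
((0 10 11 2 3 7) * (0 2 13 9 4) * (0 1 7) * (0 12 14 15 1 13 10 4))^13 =((0 4 13 9)(1 7 2 3 12 14 15)(10 11))^13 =(0 4 13 9)(1 15 14 12 3 2 7)(10 11)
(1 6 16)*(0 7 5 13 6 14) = (0 7 5 13 6 16 1 14) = [7, 14, 2, 3, 4, 13, 16, 5, 8, 9, 10, 11, 12, 6, 0, 15, 1]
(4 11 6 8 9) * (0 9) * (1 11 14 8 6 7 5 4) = (0 9 1 11 7 5 4 14 8) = [9, 11, 2, 3, 14, 4, 6, 5, 0, 1, 10, 7, 12, 13, 8]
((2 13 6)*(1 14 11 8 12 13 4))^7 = ((1 14 11 8 12 13 6 2 4))^7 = (1 2 13 8 14 4 6 12 11)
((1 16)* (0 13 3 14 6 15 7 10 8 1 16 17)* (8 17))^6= ((0 13 3 14 6 15 7 10 17)(1 8))^6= (0 7 14)(3 17 15)(6 13 10)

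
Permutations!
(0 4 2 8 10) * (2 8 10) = [4, 1, 10, 3, 8, 5, 6, 7, 2, 9, 0] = (0 4 8 2 10)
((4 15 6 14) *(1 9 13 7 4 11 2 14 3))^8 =((1 9 13 7 4 15 6 3)(2 14 11))^8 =(15)(2 11 14)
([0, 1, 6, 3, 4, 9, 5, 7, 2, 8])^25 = [0, 1, 2, 3, 4, 5, 6, 7, 8, 9]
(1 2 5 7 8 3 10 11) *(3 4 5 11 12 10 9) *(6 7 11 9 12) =[0, 2, 9, 12, 5, 11, 7, 8, 4, 3, 6, 1, 10] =(1 2 9 3 12 10 6 7 8 4 5 11)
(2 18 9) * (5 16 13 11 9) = [0, 1, 18, 3, 4, 16, 6, 7, 8, 2, 10, 9, 12, 11, 14, 15, 13, 17, 5] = (2 18 5 16 13 11 9)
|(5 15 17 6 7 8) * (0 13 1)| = |(0 13 1)(5 15 17 6 7 8)| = 6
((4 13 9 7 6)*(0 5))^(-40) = ((0 5)(4 13 9 7 6))^(-40) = (13)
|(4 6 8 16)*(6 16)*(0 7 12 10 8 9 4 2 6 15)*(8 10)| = 5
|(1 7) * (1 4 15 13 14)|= 6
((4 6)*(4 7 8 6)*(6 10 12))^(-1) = ((6 7 8 10 12))^(-1) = (6 12 10 8 7)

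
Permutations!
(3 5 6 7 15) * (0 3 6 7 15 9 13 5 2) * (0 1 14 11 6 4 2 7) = (0 3 7 9 13 5)(1 14 11 6 15 4 2) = [3, 14, 1, 7, 2, 0, 15, 9, 8, 13, 10, 6, 12, 5, 11, 4]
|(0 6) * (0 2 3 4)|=5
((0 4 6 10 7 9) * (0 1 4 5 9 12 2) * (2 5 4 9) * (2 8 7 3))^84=(12)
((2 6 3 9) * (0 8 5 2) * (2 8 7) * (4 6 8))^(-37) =(0 9 3 6 4 5 8 2 7)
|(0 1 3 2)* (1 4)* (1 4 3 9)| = |(0 3 2)(1 9)| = 6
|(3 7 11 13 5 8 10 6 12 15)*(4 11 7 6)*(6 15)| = |(3 15)(4 11 13 5 8 10)(6 12)| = 6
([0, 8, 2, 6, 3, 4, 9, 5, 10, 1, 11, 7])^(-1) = (1 9 6 3 4 5 7 11 10 8)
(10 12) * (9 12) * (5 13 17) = (5 13 17)(9 12 10) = [0, 1, 2, 3, 4, 13, 6, 7, 8, 12, 9, 11, 10, 17, 14, 15, 16, 5]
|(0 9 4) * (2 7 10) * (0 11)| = 12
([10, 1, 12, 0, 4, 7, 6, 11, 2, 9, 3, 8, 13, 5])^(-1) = (0 3 10)(2 8 11 7 5 13 12)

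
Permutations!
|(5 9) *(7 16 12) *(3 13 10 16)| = |(3 13 10 16 12 7)(5 9)| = 6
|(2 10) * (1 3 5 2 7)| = 6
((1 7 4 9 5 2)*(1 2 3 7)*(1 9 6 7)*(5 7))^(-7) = ((1 9 7 4 6 5 3))^(-7) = (9)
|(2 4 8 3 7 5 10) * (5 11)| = 8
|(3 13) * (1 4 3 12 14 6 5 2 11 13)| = 21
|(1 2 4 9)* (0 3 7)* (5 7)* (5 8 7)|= 4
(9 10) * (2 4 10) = [0, 1, 4, 3, 10, 5, 6, 7, 8, 2, 9] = (2 4 10 9)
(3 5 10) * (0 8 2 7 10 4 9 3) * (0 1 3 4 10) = (0 8 2 7)(1 3 5 10)(4 9) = [8, 3, 7, 5, 9, 10, 6, 0, 2, 4, 1]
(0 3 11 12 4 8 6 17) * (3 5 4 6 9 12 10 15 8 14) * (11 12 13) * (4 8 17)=(0 5 8 9 13 11 10 15 17)(3 12 6 4 14)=[5, 1, 2, 12, 14, 8, 4, 7, 9, 13, 15, 10, 6, 11, 3, 17, 16, 0]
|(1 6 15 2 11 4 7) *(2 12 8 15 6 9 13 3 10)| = 9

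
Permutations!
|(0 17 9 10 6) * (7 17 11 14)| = 8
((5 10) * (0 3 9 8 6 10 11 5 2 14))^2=((0 3 9 8 6 10 2 14)(5 11))^2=(0 9 6 2)(3 8 10 14)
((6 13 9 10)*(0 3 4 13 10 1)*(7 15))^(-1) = (0 1 9 13 4 3)(6 10)(7 15)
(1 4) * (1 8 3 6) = (1 4 8 3 6) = [0, 4, 2, 6, 8, 5, 1, 7, 3]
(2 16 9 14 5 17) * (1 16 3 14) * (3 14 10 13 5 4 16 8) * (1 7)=(1 8 3 10 13 5 17 2 14 4 16 9 7)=[0, 8, 14, 10, 16, 17, 6, 1, 3, 7, 13, 11, 12, 5, 4, 15, 9, 2]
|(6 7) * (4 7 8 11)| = |(4 7 6 8 11)| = 5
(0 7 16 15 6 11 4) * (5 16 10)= [7, 1, 2, 3, 0, 16, 11, 10, 8, 9, 5, 4, 12, 13, 14, 6, 15]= (0 7 10 5 16 15 6 11 4)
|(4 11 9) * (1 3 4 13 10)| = 7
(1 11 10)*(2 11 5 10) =(1 5 10)(2 11) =[0, 5, 11, 3, 4, 10, 6, 7, 8, 9, 1, 2]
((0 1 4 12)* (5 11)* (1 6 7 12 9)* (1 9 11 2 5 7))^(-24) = (0 11 6 7 1 12 4)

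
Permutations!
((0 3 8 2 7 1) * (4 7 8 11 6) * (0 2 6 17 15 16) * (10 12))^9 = ((0 3 11 17 15 16)(1 2 8 6 4 7)(10 12))^9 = (0 17)(1 6)(2 4)(3 15)(7 8)(10 12)(11 16)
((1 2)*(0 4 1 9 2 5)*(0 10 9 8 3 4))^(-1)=((1 5 10 9 2 8 3 4))^(-1)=(1 4 3 8 2 9 10 5)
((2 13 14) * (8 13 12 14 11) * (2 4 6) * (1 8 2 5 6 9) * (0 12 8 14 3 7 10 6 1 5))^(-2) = ((0 12 3 7 10 6)(1 14 4 9 5)(2 8 13 11))^(-2) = (0 10 3)(1 9 14 5 4)(2 13)(6 7 12)(8 11)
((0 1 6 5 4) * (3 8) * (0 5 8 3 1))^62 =(1 8 6) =((1 6 8)(4 5))^62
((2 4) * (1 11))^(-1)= ((1 11)(2 4))^(-1)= (1 11)(2 4)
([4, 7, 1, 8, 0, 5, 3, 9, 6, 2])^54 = (1 9)(2 7)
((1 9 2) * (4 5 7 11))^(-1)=(1 2 9)(4 11 7 5)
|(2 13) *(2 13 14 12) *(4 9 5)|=3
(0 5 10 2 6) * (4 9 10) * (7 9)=[5, 1, 6, 3, 7, 4, 0, 9, 8, 10, 2]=(0 5 4 7 9 10 2 6)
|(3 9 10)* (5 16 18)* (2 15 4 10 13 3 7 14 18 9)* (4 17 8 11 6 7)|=14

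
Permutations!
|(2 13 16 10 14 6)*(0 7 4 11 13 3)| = |(0 7 4 11 13 16 10 14 6 2 3)| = 11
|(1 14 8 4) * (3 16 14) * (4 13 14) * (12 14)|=4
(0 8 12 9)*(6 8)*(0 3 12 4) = (0 6 8 4)(3 12 9) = [6, 1, 2, 12, 0, 5, 8, 7, 4, 3, 10, 11, 9]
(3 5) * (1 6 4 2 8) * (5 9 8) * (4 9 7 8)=(1 6 9 4 2 5 3 7 8)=[0, 6, 5, 7, 2, 3, 9, 8, 1, 4]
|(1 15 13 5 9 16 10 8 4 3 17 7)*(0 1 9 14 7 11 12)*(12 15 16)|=|(0 1 16 10 8 4 3 17 11 15 13 5 14 7 9 12)|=16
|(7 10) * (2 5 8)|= |(2 5 8)(7 10)|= 6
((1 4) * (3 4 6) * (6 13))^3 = (1 3 13 4 6)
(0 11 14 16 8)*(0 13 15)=(0 11 14 16 8 13 15)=[11, 1, 2, 3, 4, 5, 6, 7, 13, 9, 10, 14, 12, 15, 16, 0, 8]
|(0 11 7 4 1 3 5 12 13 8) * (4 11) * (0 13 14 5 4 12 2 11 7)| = 6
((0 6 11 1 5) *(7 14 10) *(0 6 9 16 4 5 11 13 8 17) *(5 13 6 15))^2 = ((0 9 16 4 13 8 17)(1 11)(5 15)(7 14 10))^2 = (0 16 13 17 9 4 8)(7 10 14)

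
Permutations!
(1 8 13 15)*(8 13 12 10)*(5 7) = (1 13 15)(5 7)(8 12 10) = [0, 13, 2, 3, 4, 7, 6, 5, 12, 9, 8, 11, 10, 15, 14, 1]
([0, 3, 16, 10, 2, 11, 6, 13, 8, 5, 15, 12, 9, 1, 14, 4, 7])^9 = (16)(5 11 12 9)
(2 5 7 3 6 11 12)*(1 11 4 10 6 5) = (1 11 12 2)(3 5 7)(4 10 6) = [0, 11, 1, 5, 10, 7, 4, 3, 8, 9, 6, 12, 2]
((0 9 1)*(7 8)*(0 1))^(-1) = (0 9)(7 8)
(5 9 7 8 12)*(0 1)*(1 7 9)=(0 7 8 12 5 1)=[7, 0, 2, 3, 4, 1, 6, 8, 12, 9, 10, 11, 5]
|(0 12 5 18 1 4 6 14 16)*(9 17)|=18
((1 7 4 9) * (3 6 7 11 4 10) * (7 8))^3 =((1 11 4 9)(3 6 8 7 10))^3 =(1 9 4 11)(3 7 6 10 8)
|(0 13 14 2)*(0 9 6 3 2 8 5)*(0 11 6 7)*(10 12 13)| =13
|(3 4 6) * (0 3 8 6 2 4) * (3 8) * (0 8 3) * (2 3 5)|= 7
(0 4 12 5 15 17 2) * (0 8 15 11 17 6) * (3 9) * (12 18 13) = (0 4 18 13 12 5 11 17 2 8 15 6)(3 9) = [4, 1, 8, 9, 18, 11, 0, 7, 15, 3, 10, 17, 5, 12, 14, 6, 16, 2, 13]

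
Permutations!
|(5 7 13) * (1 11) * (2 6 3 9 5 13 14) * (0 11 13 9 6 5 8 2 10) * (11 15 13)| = 10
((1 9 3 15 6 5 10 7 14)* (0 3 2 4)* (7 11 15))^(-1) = (0 4 2 9 1 14 7 3)(5 6 15 11 10)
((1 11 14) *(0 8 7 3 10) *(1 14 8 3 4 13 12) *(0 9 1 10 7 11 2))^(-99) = ((14)(0 3 7 4 13 12 10 9 1 2)(8 11))^(-99) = (14)(0 3 7 4 13 12 10 9 1 2)(8 11)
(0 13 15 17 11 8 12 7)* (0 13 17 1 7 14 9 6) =(0 17 11 8 12 14 9 6)(1 7 13 15) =[17, 7, 2, 3, 4, 5, 0, 13, 12, 6, 10, 8, 14, 15, 9, 1, 16, 11]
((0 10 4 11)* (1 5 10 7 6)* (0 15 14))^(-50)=(15)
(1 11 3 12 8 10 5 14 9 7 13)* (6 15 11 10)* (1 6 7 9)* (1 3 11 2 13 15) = (1 10 5 14 3 12 8 7 15 2 13 6) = [0, 10, 13, 12, 4, 14, 1, 15, 7, 9, 5, 11, 8, 6, 3, 2]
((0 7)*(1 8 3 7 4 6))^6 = (0 7 3 8 1 6 4)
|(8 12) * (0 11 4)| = 6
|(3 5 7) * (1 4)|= |(1 4)(3 5 7)|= 6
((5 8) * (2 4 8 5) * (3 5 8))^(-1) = (2 8 5 3 4)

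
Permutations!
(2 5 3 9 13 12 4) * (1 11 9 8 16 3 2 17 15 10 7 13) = (1 11 9)(2 5)(3 8 16)(4 17 15 10 7 13 12) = [0, 11, 5, 8, 17, 2, 6, 13, 16, 1, 7, 9, 4, 12, 14, 10, 3, 15]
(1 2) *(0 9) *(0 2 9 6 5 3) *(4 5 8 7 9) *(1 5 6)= [1, 4, 5, 0, 6, 3, 8, 9, 7, 2]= (0 1 4 6 8 7 9 2 5 3)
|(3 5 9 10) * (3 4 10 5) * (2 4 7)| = |(2 4 10 7)(5 9)| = 4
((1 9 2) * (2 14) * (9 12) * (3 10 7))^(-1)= ((1 12 9 14 2)(3 10 7))^(-1)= (1 2 14 9 12)(3 7 10)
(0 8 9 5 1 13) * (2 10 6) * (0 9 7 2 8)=(1 13 9 5)(2 10 6 8 7)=[0, 13, 10, 3, 4, 1, 8, 2, 7, 5, 6, 11, 12, 9]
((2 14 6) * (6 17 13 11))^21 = ((2 14 17 13 11 6))^21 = (2 13)(6 17)(11 14)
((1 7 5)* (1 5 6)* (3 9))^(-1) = (1 6 7)(3 9)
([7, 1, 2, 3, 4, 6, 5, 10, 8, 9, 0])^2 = (0 10 7)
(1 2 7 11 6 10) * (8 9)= (1 2 7 11 6 10)(8 9)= [0, 2, 7, 3, 4, 5, 10, 11, 9, 8, 1, 6]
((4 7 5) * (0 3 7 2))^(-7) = ((0 3 7 5 4 2))^(-7) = (0 2 4 5 7 3)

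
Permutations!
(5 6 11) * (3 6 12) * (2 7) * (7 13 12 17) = (2 13 12 3 6 11 5 17 7) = [0, 1, 13, 6, 4, 17, 11, 2, 8, 9, 10, 5, 3, 12, 14, 15, 16, 7]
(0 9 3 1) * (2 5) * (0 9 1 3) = (0 1 9)(2 5) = [1, 9, 5, 3, 4, 2, 6, 7, 8, 0]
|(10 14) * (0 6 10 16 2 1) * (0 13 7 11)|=|(0 6 10 14 16 2 1 13 7 11)|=10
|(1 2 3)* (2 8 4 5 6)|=|(1 8 4 5 6 2 3)|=7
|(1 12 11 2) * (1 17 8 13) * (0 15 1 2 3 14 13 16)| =12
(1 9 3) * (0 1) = (0 1 9 3) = [1, 9, 2, 0, 4, 5, 6, 7, 8, 3]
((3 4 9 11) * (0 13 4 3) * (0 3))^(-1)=((0 13 4 9 11 3))^(-1)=(0 3 11 9 4 13)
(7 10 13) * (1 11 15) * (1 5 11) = (5 11 15)(7 10 13) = [0, 1, 2, 3, 4, 11, 6, 10, 8, 9, 13, 15, 12, 7, 14, 5]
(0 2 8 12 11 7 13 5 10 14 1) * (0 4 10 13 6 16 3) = (0 2 8 12 11 7 6 16 3)(1 4 10 14)(5 13) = [2, 4, 8, 0, 10, 13, 16, 6, 12, 9, 14, 7, 11, 5, 1, 15, 3]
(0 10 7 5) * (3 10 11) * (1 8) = (0 11 3 10 7 5)(1 8) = [11, 8, 2, 10, 4, 0, 6, 5, 1, 9, 7, 3]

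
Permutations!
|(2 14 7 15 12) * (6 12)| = |(2 14 7 15 6 12)| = 6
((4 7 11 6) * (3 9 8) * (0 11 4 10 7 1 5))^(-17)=((0 11 6 10 7 4 1 5)(3 9 8))^(-17)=(0 5 1 4 7 10 6 11)(3 9 8)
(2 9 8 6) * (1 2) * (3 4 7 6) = (1 2 9 8 3 4 7 6) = [0, 2, 9, 4, 7, 5, 1, 6, 3, 8]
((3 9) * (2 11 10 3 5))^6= (11)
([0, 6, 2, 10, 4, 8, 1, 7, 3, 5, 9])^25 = [0, 6, 2, 3, 4, 5, 1, 7, 8, 9, 10]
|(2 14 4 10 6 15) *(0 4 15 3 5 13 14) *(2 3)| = 5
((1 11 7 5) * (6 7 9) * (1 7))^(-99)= (1 11 9 6)(5 7)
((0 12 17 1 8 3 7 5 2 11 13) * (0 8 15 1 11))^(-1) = ((0 12 17 11 13 8 3 7 5 2)(1 15))^(-1) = (0 2 5 7 3 8 13 11 17 12)(1 15)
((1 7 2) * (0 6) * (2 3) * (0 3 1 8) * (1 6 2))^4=(0 2 8)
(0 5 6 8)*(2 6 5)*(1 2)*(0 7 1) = (1 2 6 8 7) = [0, 2, 6, 3, 4, 5, 8, 1, 7]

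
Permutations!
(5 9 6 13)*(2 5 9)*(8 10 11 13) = (2 5)(6 8 10 11 13 9) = [0, 1, 5, 3, 4, 2, 8, 7, 10, 6, 11, 13, 12, 9]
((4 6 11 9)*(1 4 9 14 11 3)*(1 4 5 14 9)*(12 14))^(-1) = (1 9 11 14 12 5)(3 6 4)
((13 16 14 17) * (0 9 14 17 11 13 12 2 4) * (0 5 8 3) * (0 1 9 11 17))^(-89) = (0 16 13 11)(1 9 14 17 12 2 4 5 8 3)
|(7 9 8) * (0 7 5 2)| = |(0 7 9 8 5 2)| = 6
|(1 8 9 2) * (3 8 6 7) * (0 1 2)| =7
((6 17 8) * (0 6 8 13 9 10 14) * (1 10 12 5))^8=(0 10 5 9 17)(1 12 13 6 14)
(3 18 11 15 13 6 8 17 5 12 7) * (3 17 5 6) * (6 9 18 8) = (3 8 5 12 7 17 9 18 11 15 13) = [0, 1, 2, 8, 4, 12, 6, 17, 5, 18, 10, 15, 7, 3, 14, 13, 16, 9, 11]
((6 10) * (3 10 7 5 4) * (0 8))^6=(10)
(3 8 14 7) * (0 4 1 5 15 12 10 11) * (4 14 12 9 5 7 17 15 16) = [14, 7, 2, 8, 1, 16, 6, 3, 12, 5, 11, 0, 10, 13, 17, 9, 4, 15] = (0 14 17 15 9 5 16 4 1 7 3 8 12 10 11)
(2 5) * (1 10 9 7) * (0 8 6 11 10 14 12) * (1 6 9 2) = [8, 14, 5, 3, 4, 1, 11, 6, 9, 7, 2, 10, 0, 13, 12] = (0 8 9 7 6 11 10 2 5 1 14 12)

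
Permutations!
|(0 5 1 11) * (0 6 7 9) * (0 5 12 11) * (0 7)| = 4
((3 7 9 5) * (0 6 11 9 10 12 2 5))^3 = (0 9 11 6)(2 7)(3 12)(5 10)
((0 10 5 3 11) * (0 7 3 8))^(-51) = (11)(0 10 5 8)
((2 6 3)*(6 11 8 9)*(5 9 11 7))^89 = (2 3 6 9 5 7)(8 11)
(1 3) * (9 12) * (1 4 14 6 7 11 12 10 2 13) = [0, 3, 13, 4, 14, 5, 7, 11, 8, 10, 2, 12, 9, 1, 6] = (1 3 4 14 6 7 11 12 9 10 2 13)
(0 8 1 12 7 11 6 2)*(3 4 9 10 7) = [8, 12, 0, 4, 9, 5, 2, 11, 1, 10, 7, 6, 3] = (0 8 1 12 3 4 9 10 7 11 6 2)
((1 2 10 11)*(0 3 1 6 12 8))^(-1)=(0 8 12 6 11 10 2 1 3)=((0 3 1 2 10 11 6 12 8))^(-1)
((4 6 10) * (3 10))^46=(3 4)(6 10)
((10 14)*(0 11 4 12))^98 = (14)(0 4)(11 12)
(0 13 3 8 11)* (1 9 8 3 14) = (0 13 14 1 9 8 11) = [13, 9, 2, 3, 4, 5, 6, 7, 11, 8, 10, 0, 12, 14, 1]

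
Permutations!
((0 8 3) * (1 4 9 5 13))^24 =((0 8 3)(1 4 9 5 13))^24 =(1 13 5 9 4)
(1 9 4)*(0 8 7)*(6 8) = [6, 9, 2, 3, 1, 5, 8, 0, 7, 4] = (0 6 8 7)(1 9 4)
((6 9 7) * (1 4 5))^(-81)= ((1 4 5)(6 9 7))^(-81)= (9)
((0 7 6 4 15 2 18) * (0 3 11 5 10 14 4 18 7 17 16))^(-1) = ((0 17 16)(2 7 6 18 3 11 5 10 14 4 15))^(-1) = (0 16 17)(2 15 4 14 10 5 11 3 18 6 7)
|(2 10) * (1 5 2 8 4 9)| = 7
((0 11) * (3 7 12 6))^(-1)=(0 11)(3 6 12 7)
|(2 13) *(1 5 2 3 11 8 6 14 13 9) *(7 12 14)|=8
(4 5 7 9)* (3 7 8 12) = (3 7 9 4 5 8 12) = [0, 1, 2, 7, 5, 8, 6, 9, 12, 4, 10, 11, 3]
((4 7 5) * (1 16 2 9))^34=(1 2)(4 7 5)(9 16)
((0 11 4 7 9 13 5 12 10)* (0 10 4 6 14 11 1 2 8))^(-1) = (0 8 2 1)(4 12 5 13 9 7)(6 11 14)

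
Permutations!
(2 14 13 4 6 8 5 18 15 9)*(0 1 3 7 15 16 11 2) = (0 1 3 7 15 9)(2 14 13 4 6 8 5 18 16 11) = [1, 3, 14, 7, 6, 18, 8, 15, 5, 0, 10, 2, 12, 4, 13, 9, 11, 17, 16]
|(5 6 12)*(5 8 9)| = 5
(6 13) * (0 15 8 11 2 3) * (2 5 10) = (0 15 8 11 5 10 2 3)(6 13) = [15, 1, 3, 0, 4, 10, 13, 7, 11, 9, 2, 5, 12, 6, 14, 8]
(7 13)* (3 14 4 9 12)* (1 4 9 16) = (1 4 16)(3 14 9 12)(7 13) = [0, 4, 2, 14, 16, 5, 6, 13, 8, 12, 10, 11, 3, 7, 9, 15, 1]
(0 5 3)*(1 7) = (0 5 3)(1 7) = [5, 7, 2, 0, 4, 3, 6, 1]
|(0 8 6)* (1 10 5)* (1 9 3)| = 15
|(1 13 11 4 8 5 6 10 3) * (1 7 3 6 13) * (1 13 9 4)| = 12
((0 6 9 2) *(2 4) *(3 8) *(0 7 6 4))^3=(0 7)(2 9)(3 8)(4 6)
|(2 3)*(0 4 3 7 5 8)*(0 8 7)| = 4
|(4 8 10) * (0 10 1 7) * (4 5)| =|(0 10 5 4 8 1 7)| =7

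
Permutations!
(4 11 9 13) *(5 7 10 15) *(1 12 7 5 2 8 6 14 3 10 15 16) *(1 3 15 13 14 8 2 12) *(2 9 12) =(2 9 14 15)(3 10 16)(4 11 12 7 13)(6 8) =[0, 1, 9, 10, 11, 5, 8, 13, 6, 14, 16, 12, 7, 4, 15, 2, 3]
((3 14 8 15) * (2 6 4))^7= (2 6 4)(3 15 8 14)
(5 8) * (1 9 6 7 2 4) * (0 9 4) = (0 9 6 7 2)(1 4)(5 8) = [9, 4, 0, 3, 1, 8, 7, 2, 5, 6]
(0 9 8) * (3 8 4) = (0 9 4 3 8) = [9, 1, 2, 8, 3, 5, 6, 7, 0, 4]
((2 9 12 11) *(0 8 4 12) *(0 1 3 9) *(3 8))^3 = (0 1 12)(2 9 4)(3 8 11) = ((0 3 9 1 8 4 12 11 2))^3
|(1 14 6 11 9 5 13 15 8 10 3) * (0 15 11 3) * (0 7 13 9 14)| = 22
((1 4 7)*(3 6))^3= ((1 4 7)(3 6))^3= (7)(3 6)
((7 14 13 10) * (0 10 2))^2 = (0 7 13)(2 10 14) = ((0 10 7 14 13 2))^2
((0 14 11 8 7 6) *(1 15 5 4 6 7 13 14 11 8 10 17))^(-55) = ((0 11 10 17 1 15 5 4 6)(8 13 14))^(-55) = (0 6 4 5 15 1 17 10 11)(8 14 13)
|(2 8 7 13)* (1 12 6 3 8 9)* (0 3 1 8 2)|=21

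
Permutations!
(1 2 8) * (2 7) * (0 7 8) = (0 7 2)(1 8) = [7, 8, 0, 3, 4, 5, 6, 2, 1]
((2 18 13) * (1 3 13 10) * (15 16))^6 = ((1 3 13 2 18 10)(15 16))^6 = (18)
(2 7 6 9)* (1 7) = (1 7 6 9 2) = [0, 7, 1, 3, 4, 5, 9, 6, 8, 2]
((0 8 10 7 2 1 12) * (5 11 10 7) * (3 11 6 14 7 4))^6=(0 5 12 10 1 11 2 3 7 4 14 8 6)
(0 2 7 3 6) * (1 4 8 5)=[2, 4, 7, 6, 8, 1, 0, 3, 5]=(0 2 7 3 6)(1 4 8 5)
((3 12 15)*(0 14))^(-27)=((0 14)(3 12 15))^(-27)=(15)(0 14)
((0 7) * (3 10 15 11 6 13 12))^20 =(3 12 13 6 11 15 10)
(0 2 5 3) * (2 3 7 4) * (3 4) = (0 4 2 5 7 3) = [4, 1, 5, 0, 2, 7, 6, 3]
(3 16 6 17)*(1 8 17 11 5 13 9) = (1 8 17 3 16 6 11 5 13 9) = [0, 8, 2, 16, 4, 13, 11, 7, 17, 1, 10, 5, 12, 9, 14, 15, 6, 3]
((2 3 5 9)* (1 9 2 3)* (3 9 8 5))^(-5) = (9)(1 2 5 8)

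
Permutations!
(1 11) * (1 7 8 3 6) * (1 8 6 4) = (1 11 7 6 8 3 4) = [0, 11, 2, 4, 1, 5, 8, 6, 3, 9, 10, 7]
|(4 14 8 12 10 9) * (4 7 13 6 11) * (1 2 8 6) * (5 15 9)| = 20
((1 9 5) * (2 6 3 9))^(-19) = ((1 2 6 3 9 5))^(-19) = (1 5 9 3 6 2)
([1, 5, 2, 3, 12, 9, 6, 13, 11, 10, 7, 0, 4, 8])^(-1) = [11, 0, 2, 3, 12, 1, 6, 10, 13, 5, 9, 8, 4, 7]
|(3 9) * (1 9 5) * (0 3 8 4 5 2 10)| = |(0 3 2 10)(1 9 8 4 5)| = 20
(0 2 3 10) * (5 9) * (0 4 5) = (0 2 3 10 4 5 9) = [2, 1, 3, 10, 5, 9, 6, 7, 8, 0, 4]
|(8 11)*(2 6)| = 2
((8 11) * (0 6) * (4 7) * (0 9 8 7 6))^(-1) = (4 7 11 8 9 6)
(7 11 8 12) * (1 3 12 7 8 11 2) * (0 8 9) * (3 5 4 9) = (0 8 7 2 1 5 4 9)(3 12) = [8, 5, 1, 12, 9, 4, 6, 2, 7, 0, 10, 11, 3]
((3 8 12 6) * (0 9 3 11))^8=(0 9 3 8 12 6 11)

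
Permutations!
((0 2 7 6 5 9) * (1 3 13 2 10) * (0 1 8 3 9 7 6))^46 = (0 10 8 3 13 2 6 5 7)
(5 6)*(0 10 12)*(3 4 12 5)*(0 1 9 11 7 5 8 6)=(0 10 8 6 3 4 12 1 9 11 7 5)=[10, 9, 2, 4, 12, 0, 3, 5, 6, 11, 8, 7, 1]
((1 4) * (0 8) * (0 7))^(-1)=(0 7 8)(1 4)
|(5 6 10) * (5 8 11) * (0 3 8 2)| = |(0 3 8 11 5 6 10 2)| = 8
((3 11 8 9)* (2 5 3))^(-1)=(2 9 8 11 3 5)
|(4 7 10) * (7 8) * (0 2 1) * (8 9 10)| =|(0 2 1)(4 9 10)(7 8)| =6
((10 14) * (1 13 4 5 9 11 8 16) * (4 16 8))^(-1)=(1 16 13)(4 11 9 5)(10 14)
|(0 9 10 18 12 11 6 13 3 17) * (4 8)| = 10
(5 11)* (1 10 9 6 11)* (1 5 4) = [0, 10, 2, 3, 1, 5, 11, 7, 8, 6, 9, 4] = (1 10 9 6 11 4)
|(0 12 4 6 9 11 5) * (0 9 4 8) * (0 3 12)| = |(3 12 8)(4 6)(5 9 11)| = 6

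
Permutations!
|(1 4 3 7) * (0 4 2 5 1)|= 12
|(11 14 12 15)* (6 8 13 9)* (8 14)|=8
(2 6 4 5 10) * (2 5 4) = (2 6)(5 10) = [0, 1, 6, 3, 4, 10, 2, 7, 8, 9, 5]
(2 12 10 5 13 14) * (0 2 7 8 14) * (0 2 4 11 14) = (0 4 11 14 7 8)(2 12 10 5 13) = [4, 1, 12, 3, 11, 13, 6, 8, 0, 9, 5, 14, 10, 2, 7]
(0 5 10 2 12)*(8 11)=(0 5 10 2 12)(8 11)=[5, 1, 12, 3, 4, 10, 6, 7, 11, 9, 2, 8, 0]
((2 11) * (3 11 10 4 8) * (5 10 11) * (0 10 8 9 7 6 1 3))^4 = ((0 10 4 9 7 6 1 3 5 8)(2 11))^4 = (11)(0 7 5 4 1)(3 10 6 8 9)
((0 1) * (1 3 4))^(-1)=(0 1 4 3)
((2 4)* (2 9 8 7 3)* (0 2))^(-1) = (0 3 7 8 9 4 2)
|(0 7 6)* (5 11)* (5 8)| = |(0 7 6)(5 11 8)| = 3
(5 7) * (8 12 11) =[0, 1, 2, 3, 4, 7, 6, 5, 12, 9, 10, 8, 11] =(5 7)(8 12 11)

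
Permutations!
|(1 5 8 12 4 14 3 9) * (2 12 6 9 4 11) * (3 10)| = 60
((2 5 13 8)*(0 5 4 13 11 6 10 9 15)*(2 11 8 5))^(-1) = ((0 2 4 13 5 8 11 6 10 9 15))^(-1) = (0 15 9 10 6 11 8 5 13 4 2)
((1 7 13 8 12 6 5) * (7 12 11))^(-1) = (1 5 6 12)(7 11 8 13) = ((1 12 6 5)(7 13 8 11))^(-1)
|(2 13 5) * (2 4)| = |(2 13 5 4)| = 4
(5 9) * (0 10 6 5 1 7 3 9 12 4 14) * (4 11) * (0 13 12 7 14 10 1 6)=(0 1 14 13 12 11 4 10)(3 9 6 5 7)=[1, 14, 2, 9, 10, 7, 5, 3, 8, 6, 0, 4, 11, 12, 13]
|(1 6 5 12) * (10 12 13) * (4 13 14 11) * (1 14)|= 6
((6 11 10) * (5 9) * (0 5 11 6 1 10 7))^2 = ((0 5 9 11 7)(1 10))^2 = (0 9 7 5 11)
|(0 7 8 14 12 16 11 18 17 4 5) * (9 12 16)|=|(0 7 8 14 16 11 18 17 4 5)(9 12)|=10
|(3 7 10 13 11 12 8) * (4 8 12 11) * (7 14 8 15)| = 15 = |(3 14 8)(4 15 7 10 13)|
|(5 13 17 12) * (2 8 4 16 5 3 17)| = 6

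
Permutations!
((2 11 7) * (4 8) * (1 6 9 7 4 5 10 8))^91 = (11)(5 10 8)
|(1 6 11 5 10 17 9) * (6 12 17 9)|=|(1 12 17 6 11 5 10 9)|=8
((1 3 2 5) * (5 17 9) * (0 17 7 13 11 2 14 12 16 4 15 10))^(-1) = (0 10 15 4 16 12 14 3 1 5 9 17)(2 11 13 7)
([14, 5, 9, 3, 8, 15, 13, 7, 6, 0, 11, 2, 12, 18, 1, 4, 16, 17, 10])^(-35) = (0 6)(1 18)(2 4)(5 10)(8 9)(11 15)(13 14)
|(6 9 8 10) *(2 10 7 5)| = 7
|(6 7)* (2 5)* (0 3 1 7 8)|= 6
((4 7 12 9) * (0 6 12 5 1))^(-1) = ((0 6 12 9 4 7 5 1))^(-1) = (0 1 5 7 4 9 12 6)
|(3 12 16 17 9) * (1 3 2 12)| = 10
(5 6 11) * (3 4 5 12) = (3 4 5 6 11 12) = [0, 1, 2, 4, 5, 6, 11, 7, 8, 9, 10, 12, 3]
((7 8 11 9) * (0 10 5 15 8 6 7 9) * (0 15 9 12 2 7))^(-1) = (0 6 7 2 12 9 5 10)(8 15 11)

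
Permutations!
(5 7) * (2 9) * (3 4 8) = (2 9)(3 4 8)(5 7) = [0, 1, 9, 4, 8, 7, 6, 5, 3, 2]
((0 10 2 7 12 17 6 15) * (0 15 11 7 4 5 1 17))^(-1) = (0 12 7 11 6 17 1 5 4 2 10)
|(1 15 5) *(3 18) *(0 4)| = |(0 4)(1 15 5)(3 18)| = 6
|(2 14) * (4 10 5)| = |(2 14)(4 10 5)| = 6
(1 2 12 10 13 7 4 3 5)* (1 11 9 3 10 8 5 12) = (1 2)(3 12 8 5 11 9)(4 10 13 7) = [0, 2, 1, 12, 10, 11, 6, 4, 5, 3, 13, 9, 8, 7]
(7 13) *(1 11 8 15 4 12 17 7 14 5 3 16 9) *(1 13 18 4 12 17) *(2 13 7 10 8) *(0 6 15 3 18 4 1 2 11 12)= (0 6 15)(1 12 2 13 14 5 18)(3 16 9 7 4 17 10 8)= [6, 12, 13, 16, 17, 18, 15, 4, 3, 7, 8, 11, 2, 14, 5, 0, 9, 10, 1]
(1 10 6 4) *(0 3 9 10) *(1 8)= (0 3 9 10 6 4 8 1)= [3, 0, 2, 9, 8, 5, 4, 7, 1, 10, 6]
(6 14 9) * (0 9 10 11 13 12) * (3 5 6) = (0 9 3 5 6 14 10 11 13 12) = [9, 1, 2, 5, 4, 6, 14, 7, 8, 3, 11, 13, 0, 12, 10]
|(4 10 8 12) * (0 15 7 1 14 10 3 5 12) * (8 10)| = |(0 15 7 1 14 8)(3 5 12 4)| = 12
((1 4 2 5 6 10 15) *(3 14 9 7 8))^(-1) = (1 15 10 6 5 2 4)(3 8 7 9 14)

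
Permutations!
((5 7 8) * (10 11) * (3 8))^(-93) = ((3 8 5 7)(10 11))^(-93) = (3 7 5 8)(10 11)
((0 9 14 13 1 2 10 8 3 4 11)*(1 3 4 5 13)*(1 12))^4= (0 1 4 14 10)(2 11 12 8 9)(3 5 13)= ((0 9 14 12 1 2 10 8 4 11)(3 5 13))^4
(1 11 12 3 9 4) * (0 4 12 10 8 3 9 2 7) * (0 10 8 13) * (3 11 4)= (0 3 2 7 10 13)(1 4)(8 11)(9 12)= [3, 4, 7, 2, 1, 5, 6, 10, 11, 12, 13, 8, 9, 0]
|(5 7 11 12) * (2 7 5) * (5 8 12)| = 6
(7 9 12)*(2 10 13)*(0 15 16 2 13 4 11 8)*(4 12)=[15, 1, 10, 3, 11, 5, 6, 9, 0, 4, 12, 8, 7, 13, 14, 16, 2]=(0 15 16 2 10 12 7 9 4 11 8)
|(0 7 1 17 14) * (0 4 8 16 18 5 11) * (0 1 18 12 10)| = |(0 7 18 5 11 1 17 14 4 8 16 12 10)| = 13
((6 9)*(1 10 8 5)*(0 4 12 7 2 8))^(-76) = ((0 4 12 7 2 8 5 1 10)(6 9))^(-76) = (0 8 4 5 12 1 7 10 2)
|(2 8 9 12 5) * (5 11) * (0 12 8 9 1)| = 8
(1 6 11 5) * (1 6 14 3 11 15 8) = (1 14 3 11 5 6 15 8) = [0, 14, 2, 11, 4, 6, 15, 7, 1, 9, 10, 5, 12, 13, 3, 8]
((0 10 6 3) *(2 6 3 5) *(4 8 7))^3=(10)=((0 10 3)(2 6 5)(4 8 7))^3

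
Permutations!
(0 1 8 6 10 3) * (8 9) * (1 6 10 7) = (0 6 7 1 9 8 10 3) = [6, 9, 2, 0, 4, 5, 7, 1, 10, 8, 3]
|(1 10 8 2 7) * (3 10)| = 6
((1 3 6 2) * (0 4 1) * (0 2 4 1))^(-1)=((0 1 3 6 4))^(-1)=(0 4 6 3 1)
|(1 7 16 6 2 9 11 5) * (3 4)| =8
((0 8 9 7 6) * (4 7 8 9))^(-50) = (0 7 8)(4 9 6)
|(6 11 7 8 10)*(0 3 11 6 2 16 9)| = 9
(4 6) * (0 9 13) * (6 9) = (0 6 4 9 13) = [6, 1, 2, 3, 9, 5, 4, 7, 8, 13, 10, 11, 12, 0]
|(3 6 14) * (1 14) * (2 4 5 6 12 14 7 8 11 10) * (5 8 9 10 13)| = 33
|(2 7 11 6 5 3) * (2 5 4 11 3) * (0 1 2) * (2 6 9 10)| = 11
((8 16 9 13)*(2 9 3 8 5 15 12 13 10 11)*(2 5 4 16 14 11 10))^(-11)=(2 9)(3 16 4 13 12 15 5 11 14 8)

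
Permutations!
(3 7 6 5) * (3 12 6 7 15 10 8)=(3 15 10 8)(5 12 6)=[0, 1, 2, 15, 4, 12, 5, 7, 3, 9, 8, 11, 6, 13, 14, 10]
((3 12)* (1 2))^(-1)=((1 2)(3 12))^(-1)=(1 2)(3 12)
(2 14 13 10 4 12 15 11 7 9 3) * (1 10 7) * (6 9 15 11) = [0, 10, 14, 2, 12, 5, 9, 15, 8, 3, 4, 1, 11, 7, 13, 6] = (1 10 4 12 11)(2 14 13 7 15 6 9 3)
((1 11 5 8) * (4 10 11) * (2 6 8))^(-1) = ((1 4 10 11 5 2 6 8))^(-1) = (1 8 6 2 5 11 10 4)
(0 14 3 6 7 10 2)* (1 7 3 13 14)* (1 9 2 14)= (0 9 2)(1 7 10 14 13)(3 6)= [9, 7, 0, 6, 4, 5, 3, 10, 8, 2, 14, 11, 12, 1, 13]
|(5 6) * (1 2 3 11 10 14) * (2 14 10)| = |(1 14)(2 3 11)(5 6)| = 6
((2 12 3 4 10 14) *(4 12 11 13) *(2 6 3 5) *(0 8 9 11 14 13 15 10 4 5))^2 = (0 9 15 13 2 6 12 8 11 10 5 14 3)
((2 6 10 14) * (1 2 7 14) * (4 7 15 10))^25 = ((1 2 6 4 7 14 15 10))^25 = (1 2 6 4 7 14 15 10)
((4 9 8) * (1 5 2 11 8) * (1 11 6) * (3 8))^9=(1 5 2 6)(3 11 9 4 8)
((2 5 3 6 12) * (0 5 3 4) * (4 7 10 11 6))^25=(0 6)(2 7)(3 10)(4 11)(5 12)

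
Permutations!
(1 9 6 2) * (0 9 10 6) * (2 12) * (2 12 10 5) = [9, 5, 1, 3, 4, 2, 10, 7, 8, 0, 6, 11, 12] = (12)(0 9)(1 5 2)(6 10)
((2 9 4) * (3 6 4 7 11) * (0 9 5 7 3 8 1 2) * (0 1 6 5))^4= ((0 9 3 5 7 11 8 6 4 1 2))^4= (0 7 4 9 11 1 3 8 2 5 6)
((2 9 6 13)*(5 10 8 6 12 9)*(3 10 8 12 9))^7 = (2 8 13 5 6)(3 10 12) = ((2 5 8 6 13)(3 10 12))^7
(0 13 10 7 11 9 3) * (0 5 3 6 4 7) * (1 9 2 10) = [13, 9, 10, 5, 7, 3, 4, 11, 8, 6, 0, 2, 12, 1] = (0 13 1 9 6 4 7 11 2 10)(3 5)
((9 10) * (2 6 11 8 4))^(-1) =((2 6 11 8 4)(9 10))^(-1) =(2 4 8 11 6)(9 10)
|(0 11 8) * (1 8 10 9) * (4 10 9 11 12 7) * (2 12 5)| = 11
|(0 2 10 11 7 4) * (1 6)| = |(0 2 10 11 7 4)(1 6)| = 6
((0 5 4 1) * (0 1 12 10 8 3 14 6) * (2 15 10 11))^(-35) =(0 5 4 12 11 2 15 10 8 3 14 6)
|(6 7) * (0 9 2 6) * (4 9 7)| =4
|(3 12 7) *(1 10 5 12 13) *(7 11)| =|(1 10 5 12 11 7 3 13)| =8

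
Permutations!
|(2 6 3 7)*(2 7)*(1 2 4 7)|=6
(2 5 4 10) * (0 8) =(0 8)(2 5 4 10) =[8, 1, 5, 3, 10, 4, 6, 7, 0, 9, 2]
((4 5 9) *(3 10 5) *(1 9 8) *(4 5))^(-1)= ((1 9 5 8)(3 10 4))^(-1)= (1 8 5 9)(3 4 10)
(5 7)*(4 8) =(4 8)(5 7) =[0, 1, 2, 3, 8, 7, 6, 5, 4]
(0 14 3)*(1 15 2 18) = (0 14 3)(1 15 2 18) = [14, 15, 18, 0, 4, 5, 6, 7, 8, 9, 10, 11, 12, 13, 3, 2, 16, 17, 1]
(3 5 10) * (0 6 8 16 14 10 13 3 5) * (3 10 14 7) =(0 6 8 16 7 3)(5 13 10) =[6, 1, 2, 0, 4, 13, 8, 3, 16, 9, 5, 11, 12, 10, 14, 15, 7]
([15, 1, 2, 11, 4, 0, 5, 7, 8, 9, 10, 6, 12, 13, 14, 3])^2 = [3, 1, 2, 6, 4, 15, 0, 7, 8, 9, 10, 5, 12, 13, 14, 11]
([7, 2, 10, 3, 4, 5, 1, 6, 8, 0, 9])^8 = (0 7 6 1 2 10 9)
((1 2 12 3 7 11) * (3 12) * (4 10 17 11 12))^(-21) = ((1 2 3 7 12 4 10 17 11))^(-21) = (1 10 7)(2 17 12)(3 11 4)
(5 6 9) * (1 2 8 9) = (1 2 8 9 5 6) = [0, 2, 8, 3, 4, 6, 1, 7, 9, 5]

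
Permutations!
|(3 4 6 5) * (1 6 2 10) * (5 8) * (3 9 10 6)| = 9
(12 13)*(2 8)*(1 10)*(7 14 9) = (1 10)(2 8)(7 14 9)(12 13) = [0, 10, 8, 3, 4, 5, 6, 14, 2, 7, 1, 11, 13, 12, 9]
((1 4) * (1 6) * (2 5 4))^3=(1 4 2 6 5)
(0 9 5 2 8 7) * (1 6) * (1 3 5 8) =(0 9 8 7)(1 6 3 5 2) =[9, 6, 1, 5, 4, 2, 3, 0, 7, 8]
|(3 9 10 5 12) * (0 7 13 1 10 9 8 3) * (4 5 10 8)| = |(0 7 13 1 8 3 4 5 12)| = 9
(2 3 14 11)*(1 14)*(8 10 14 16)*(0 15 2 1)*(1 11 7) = (0 15 2 3)(1 16 8 10 14 7) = [15, 16, 3, 0, 4, 5, 6, 1, 10, 9, 14, 11, 12, 13, 7, 2, 8]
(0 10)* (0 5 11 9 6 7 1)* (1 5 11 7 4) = [10, 0, 2, 3, 1, 7, 4, 5, 8, 6, 11, 9] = (0 10 11 9 6 4 1)(5 7)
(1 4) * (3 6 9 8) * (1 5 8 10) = (1 4 5 8 3 6 9 10) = [0, 4, 2, 6, 5, 8, 9, 7, 3, 10, 1]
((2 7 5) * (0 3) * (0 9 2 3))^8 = (2 3 7 9 5)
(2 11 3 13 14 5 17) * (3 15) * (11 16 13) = (2 16 13 14 5 17)(3 11 15) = [0, 1, 16, 11, 4, 17, 6, 7, 8, 9, 10, 15, 12, 14, 5, 3, 13, 2]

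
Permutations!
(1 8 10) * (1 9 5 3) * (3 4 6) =(1 8 10 9 5 4 6 3) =[0, 8, 2, 1, 6, 4, 3, 7, 10, 5, 9]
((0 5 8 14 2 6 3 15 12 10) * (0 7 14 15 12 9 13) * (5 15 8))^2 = (0 9)(2 3 10 14 6 12 7)(13 15)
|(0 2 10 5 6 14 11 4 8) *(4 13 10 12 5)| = 11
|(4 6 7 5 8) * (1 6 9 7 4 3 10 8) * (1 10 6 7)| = 9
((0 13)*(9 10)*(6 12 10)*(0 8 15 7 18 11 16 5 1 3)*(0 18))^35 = ((0 13 8 15 7)(1 3 18 11 16 5)(6 12 10 9))^35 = (1 5 16 11 18 3)(6 9 10 12)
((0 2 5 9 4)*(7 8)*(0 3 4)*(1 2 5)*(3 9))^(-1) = (0 9 4 3 5)(1 2)(7 8)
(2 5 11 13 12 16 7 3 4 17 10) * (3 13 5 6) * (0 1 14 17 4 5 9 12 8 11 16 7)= (0 1 14 17 10 2 6 3 5 16)(7 13 8 11 9 12)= [1, 14, 6, 5, 4, 16, 3, 13, 11, 12, 2, 9, 7, 8, 17, 15, 0, 10]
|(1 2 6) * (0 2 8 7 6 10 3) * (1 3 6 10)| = 8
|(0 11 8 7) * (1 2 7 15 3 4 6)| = |(0 11 8 15 3 4 6 1 2 7)| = 10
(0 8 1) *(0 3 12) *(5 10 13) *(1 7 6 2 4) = [8, 3, 4, 12, 1, 10, 2, 6, 7, 9, 13, 11, 0, 5] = (0 8 7 6 2 4 1 3 12)(5 10 13)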